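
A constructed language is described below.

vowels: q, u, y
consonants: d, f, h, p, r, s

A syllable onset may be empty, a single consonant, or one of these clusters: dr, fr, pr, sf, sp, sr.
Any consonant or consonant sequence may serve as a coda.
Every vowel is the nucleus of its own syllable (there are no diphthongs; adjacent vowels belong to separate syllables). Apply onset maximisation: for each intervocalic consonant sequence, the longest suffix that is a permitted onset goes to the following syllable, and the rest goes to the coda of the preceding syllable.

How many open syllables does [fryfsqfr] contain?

0

The vowels are y, q — 2 nuclei, so 2 syllables.
σ1/σ2 boundary: /fs/; trying suffixes from longest down, /s/ is the first permitted one, so coda /f/ | onset /s/.
So the parse is fryf.sqfr.
Classifying each syllable: /fryf/ (closed), /sqfr/ (closed).
Open syllables: 0.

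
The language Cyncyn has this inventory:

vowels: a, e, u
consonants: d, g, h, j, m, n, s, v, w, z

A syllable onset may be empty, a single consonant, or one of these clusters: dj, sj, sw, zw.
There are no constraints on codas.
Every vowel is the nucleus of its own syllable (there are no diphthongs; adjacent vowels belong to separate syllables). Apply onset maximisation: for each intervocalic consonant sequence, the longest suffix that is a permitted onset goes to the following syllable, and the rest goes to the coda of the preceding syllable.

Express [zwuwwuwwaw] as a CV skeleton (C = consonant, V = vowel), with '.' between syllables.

CCVC.CVC.CVC

Nuclei (vowels): u, u, a → 3 syllables.
V1 /u/ – V2 /u/: /ww/; trying suffixes from longest down, /w/ is the first permitted one, so coda /w/ | onset /w/.
V2 /u/ – V3 /a/: /ww/; trying suffixes from longest down, /w/ is the first permitted one, so coda /w/ | onset /w/.
So the parse is zwuw.wuw.waw.
Mapping each syllable to C/V: /zwuw/ → CCVC, /wuw/ → CVC, /waw/ → CVC.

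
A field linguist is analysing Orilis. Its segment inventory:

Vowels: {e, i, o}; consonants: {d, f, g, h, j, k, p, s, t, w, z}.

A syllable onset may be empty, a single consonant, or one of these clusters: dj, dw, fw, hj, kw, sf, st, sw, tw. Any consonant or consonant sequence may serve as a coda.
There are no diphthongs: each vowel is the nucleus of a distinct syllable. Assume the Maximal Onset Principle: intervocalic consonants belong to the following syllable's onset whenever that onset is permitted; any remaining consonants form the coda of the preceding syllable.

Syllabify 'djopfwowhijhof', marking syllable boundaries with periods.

djop.fwow.hij.hof

Nuclei (vowels): o, o, i, o → 4 syllables.
Between /o/ (V1) and /o/ (V2): cluster /pfw/ — the longest permitted-onset suffix is /fw/; onset = /fw/, preceding coda = /p/.
Between /o/ (V2) and /i/ (V3): cluster /wh/ — the longest permitted-onset suffix is /h/; onset = /h/, preceding coda = /w/.
Between /i/ (V3) and /o/ (V4): cluster /jh/ — the longest permitted-onset suffix is /h/; onset = /h/, preceding coda = /j/.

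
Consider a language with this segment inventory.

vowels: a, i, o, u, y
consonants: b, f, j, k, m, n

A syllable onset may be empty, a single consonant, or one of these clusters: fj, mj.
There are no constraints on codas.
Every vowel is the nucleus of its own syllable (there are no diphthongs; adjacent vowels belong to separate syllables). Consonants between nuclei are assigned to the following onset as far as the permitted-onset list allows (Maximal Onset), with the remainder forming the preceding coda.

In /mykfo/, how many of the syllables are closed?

1

Nuclei (vowels): y, o → 2 syllables.
V1 /y/ – V2 /o/: /kf/ — longest licit onset from the right is /f/, leaving /k/ as coda.
So the parse is myk.fo.
Classifying each syllable: /myk/ (closed), /fo/ (open).
Closed syllables: 1.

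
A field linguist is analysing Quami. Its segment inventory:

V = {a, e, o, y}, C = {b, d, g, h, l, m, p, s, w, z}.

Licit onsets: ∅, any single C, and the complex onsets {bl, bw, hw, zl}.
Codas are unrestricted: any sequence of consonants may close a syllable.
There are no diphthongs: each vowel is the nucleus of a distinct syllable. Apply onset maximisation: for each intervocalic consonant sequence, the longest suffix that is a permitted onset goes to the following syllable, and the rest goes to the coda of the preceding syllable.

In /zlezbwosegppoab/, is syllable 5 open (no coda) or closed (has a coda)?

The vowels are e, o, e, o, a — 5 nuclei, so 5 syllables.
σ1/σ2 boundary: cluster /zbw/ — the longest permitted-onset suffix is /bw/; onset = /bw/, preceding coda = /z/.
σ2/σ3 boundary: /s/ → onset of the next syllable (single consonants are always licit onsets).
σ3/σ4 boundary: /gpp/ splits as /gp/ + /p/ (/p/ is the longest suffix that is a licit onset).
σ4/σ5 boundary: hiatus — the boundary sits between the two vowels.
Result: zlez.bwo.segp.po.ab.
Syllable 5 is /ab/ with coda /b/, so it is closed.

closed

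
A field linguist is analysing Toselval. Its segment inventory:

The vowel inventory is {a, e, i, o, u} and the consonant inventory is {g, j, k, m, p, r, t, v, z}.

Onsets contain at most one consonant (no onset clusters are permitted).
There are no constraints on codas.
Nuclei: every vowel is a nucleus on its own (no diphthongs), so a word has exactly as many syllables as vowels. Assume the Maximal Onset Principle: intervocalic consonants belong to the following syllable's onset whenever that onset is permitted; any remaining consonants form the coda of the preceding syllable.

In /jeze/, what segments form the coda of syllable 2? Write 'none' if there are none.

Nuclei (vowels): e, e → 2 syllables.
Between /e/ (V1) and /e/ (V2): /z/ is a single consonant, so it becomes the next onset.
Putting it together: je.ze.
Syllable 2 is /ze/: onset /z/, nucleus /e/, coda ∅.

none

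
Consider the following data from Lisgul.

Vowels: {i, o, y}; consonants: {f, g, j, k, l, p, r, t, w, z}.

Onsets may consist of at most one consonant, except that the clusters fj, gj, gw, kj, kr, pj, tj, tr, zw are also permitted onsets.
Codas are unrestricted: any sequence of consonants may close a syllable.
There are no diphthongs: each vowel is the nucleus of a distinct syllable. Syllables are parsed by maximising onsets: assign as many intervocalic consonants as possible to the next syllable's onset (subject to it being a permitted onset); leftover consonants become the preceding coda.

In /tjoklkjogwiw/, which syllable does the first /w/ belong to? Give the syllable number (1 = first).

The vowels are o, o, i — 3 nuclei, so 3 syllables.
/o…o/ gap (V1→V2): cluster /klkj/ — the longest permitted-onset suffix is /kj/; onset = /kj/, preceding coda = /kl/.
/o…i/ gap (V2→V3): /gw/ is a licit onset in full, so it all attaches to the next syllable.
So the parse is tjokl.kjo.gwiw.
The first /w/ is in the onset of syllable 3 (/gwiw/).

3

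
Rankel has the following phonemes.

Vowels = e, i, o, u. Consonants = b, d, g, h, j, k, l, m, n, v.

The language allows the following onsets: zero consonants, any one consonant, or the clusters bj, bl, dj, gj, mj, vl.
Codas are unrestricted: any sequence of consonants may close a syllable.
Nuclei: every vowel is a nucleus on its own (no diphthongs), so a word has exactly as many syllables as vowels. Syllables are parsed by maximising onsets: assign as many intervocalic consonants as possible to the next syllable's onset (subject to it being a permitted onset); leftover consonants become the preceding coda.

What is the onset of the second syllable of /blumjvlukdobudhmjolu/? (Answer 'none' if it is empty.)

vl

The vowels are u, u, o, u, o, u — 6 nuclei, so 6 syllables.
σ1/σ2 boundary: /mjvl/ splits as /mj/ + /vl/ (/vl/ is the longest suffix that is a licit onset).
σ2/σ3 boundary: cluster /kd/ — the longest permitted-onset suffix is /d/; onset = /d/, preceding coda = /k/.
σ3/σ4 boundary: /b/ is a single consonant, so it becomes the next onset.
σ4/σ5 boundary: /dhmj/; trying suffixes from longest down, /mj/ is the first permitted one, so coda /dh/ | onset /mj/.
σ5/σ6 boundary: /l/ is a single consonant, so it becomes the next onset.
Result: blumj.vluk.do.budh.mjo.lu.
Syllable 2 is /vluk/: onset /vl/, nucleus /u/, coda /k/.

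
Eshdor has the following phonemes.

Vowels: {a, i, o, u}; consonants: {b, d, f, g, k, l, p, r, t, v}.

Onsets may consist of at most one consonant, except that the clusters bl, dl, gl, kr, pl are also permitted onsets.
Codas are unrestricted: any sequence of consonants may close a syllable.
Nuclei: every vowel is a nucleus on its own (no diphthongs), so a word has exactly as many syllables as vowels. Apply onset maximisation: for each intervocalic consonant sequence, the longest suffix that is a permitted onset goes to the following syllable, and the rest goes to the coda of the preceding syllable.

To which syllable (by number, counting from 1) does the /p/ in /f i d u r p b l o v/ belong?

2

Nuclei (vowels): i, u, o → 3 syllables.
Between /i/ (V1) and /u/ (V2): /d/ is a single consonant, so it becomes the next onset.
Between /u/ (V2) and /o/ (V3): /rpbl/ splits as /rp/ + /bl/ (/bl/ is the longest suffix that is a licit onset).
Putting it together: fi.durp.blov.
The /p/ is in the coda of syllable 2 (/durp/).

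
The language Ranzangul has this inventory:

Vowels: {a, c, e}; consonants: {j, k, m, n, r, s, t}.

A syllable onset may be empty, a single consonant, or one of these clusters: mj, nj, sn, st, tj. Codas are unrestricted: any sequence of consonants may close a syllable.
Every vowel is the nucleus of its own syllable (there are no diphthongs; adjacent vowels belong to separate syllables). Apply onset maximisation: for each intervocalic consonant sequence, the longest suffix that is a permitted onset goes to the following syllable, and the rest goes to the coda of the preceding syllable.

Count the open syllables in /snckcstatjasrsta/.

Nuclei (vowels): c, c, a, a, a → 5 syllables.
Between /c/ (V1) and /c/ (V2): /k/ → onset of the next syllable (single consonants are always licit onsets).
Between /c/ (V2) and /a/ (V3): /st/ — entire cluster is a permitted onset → onset /st/, coda ∅.
Between /a/ (V3) and /a/ (V4): /tj/ is a licit onset in full, so it all attaches to the next syllable.
Between /a/ (V4) and /a/ (V5): /srst/; trying suffixes from longest down, /st/ is the first permitted one, so coda /sr/ | onset /st/.
Syllabification: snc.kc.sta.tjasr.sta.
Classifying each syllable: /snc/ (open), /kc/ (open), /sta/ (open), /tjasr/ (closed), /sta/ (open).
Open syllables: 4.

4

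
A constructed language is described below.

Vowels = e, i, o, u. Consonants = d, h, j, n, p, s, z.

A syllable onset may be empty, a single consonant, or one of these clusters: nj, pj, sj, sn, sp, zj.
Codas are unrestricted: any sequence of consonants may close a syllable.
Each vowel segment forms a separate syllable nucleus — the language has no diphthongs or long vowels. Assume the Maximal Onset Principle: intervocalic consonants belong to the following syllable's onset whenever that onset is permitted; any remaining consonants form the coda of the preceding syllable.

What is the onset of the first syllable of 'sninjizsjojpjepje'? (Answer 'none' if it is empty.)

Vowels present: i, i, o, e, e; each is a nucleus, giving 5 syllables.
σ1/σ2 boundary: /nj/ is a licit onset in full, so it all attaches to the next syllable.
σ2/σ3 boundary: cluster /zsj/ — the longest permitted-onset suffix is /sj/; onset = /sj/, preceding coda = /z/.
σ3/σ4 boundary: /jpj/ splits as /j/ + /pj/ (/pj/ is the longest suffix that is a licit onset).
σ4/σ5 boundary: cluster /pj/ — /pj/ is itself a permitted onset, so the whole cluster goes right; preceding coda = ∅.
Putting it together: sni.njiz.sjoj.pje.pje.
Syllable 1 is /sni/: onset /sn/, nucleus /i/, coda ∅.

sn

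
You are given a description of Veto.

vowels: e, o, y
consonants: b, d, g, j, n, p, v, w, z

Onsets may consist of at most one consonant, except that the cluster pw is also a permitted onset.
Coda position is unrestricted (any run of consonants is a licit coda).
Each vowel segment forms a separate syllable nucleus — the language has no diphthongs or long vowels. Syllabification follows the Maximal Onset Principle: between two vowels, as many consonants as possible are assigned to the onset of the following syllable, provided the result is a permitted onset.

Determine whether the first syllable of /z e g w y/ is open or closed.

Nuclei (vowels): e, y → 2 syllables.
σ1/σ2 boundary: /gw/ splits as /g/ + /w/ (/w/ is the longest suffix that is a licit onset).
Putting it together: zeg.wy.
Syllable 1 is /zeg/ with coda /g/, so it is closed.

closed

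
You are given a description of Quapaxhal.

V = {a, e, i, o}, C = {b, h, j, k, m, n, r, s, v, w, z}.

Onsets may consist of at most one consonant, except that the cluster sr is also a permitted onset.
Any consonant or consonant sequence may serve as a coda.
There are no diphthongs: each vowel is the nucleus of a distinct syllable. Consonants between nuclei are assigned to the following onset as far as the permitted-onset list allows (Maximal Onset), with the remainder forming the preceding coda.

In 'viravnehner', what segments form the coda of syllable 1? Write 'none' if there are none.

The vowels are i, a, e, e — 4 nuclei, so 4 syllables.
/i…a/ gap (V1→V2): /r/ is a single consonant, so it becomes the next onset.
/a…e/ gap (V2→V3): /vn/ splits as /v/ + /n/ (/n/ is the longest suffix that is a licit onset).
/e…e/ gap (V3→V4): /hn/ splits as /h/ + /n/ (/n/ is the longest suffix that is a licit onset).
Putting it together: vi.rav.neh.ner.
Syllable 1 is /vi/: onset /v/, nucleus /i/, coda ∅.

none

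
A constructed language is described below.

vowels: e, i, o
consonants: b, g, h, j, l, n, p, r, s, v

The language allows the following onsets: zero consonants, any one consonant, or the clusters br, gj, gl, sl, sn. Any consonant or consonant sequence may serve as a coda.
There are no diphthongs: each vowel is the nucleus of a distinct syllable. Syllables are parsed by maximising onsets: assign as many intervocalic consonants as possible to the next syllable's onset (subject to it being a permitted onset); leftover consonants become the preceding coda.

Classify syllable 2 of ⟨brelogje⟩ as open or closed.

Nuclei (vowels): e, o, e → 3 syllables.
σ1/σ2 boundary: just /l/ — single C goes to the following onset.
σ2/σ3 boundary: cluster /gj/ — /gj/ is itself a permitted onset, so the whole cluster goes right; preceding coda = ∅.
Putting it together: bre.lo.gje.
Syllable 2 is /lo/; it ends in its nucleus with no coda, so it is open.

open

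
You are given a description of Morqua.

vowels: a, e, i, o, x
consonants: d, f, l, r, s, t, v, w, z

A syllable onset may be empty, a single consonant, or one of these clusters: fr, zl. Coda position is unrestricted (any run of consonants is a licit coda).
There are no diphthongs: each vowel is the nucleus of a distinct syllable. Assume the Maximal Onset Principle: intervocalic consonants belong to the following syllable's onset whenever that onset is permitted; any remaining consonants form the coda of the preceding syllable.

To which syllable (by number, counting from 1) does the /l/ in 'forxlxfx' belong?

3

The vowels are o, x, x, x — 4 nuclei, so 4 syllables.
/o…x/ gap (V1→V2): /r/ is a single consonant, so it becomes the next onset.
/x…x/ gap (V2→V3): just /l/ — single C goes to the following onset.
/x…x/ gap (V3→V4): /f/ is a single consonant, so it becomes the next onset.
So the parse is fo.rx.lx.fx.
The /l/ is in the onset of syllable 3 (/lx/).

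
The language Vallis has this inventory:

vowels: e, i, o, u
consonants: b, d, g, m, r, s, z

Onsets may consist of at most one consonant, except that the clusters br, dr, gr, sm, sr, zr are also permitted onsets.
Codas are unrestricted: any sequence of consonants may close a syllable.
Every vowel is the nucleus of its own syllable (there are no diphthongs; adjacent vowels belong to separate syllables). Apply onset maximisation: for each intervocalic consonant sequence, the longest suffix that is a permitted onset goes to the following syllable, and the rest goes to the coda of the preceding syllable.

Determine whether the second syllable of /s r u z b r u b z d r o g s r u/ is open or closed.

The vowels are u, u, o, u — 4 nuclei, so 4 syllables.
/u…u/ gap (V1→V2): cluster /zbr/ — the longest permitted-onset suffix is /br/; onset = /br/, preceding coda = /z/.
/u…o/ gap (V2→V3): /bzdr/ splits as /bz/ + /dr/ (/dr/ is the longest suffix that is a licit onset).
/o…u/ gap (V3→V4): /gsr/; trying suffixes from longest down, /sr/ is the first permitted one, so coda /g/ | onset /sr/.
So the parse is sruz.brubz.drog.sru.
Syllable 2 is /brubz/ with coda /bz/, so it is closed.

closed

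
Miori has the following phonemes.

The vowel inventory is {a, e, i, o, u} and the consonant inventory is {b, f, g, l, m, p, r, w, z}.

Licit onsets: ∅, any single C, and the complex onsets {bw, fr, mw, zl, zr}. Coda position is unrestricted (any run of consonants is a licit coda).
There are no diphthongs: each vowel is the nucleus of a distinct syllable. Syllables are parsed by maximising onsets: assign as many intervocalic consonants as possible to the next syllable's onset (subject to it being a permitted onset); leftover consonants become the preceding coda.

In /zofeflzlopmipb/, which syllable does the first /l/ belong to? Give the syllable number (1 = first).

2

The vowels are o, e, o, i — 4 nuclei, so 4 syllables.
Between /o/ (V1) and /e/ (V2): /f/ → onset of the next syllable (single consonants are always licit onsets).
Between /e/ (V2) and /o/ (V3): /flzl/ — longest licit onset from the right is /zl/, leaving /fl/ as coda.
Between /o/ (V3) and /i/ (V4): cluster /pm/ — the longest permitted-onset suffix is /m/; onset = /m/, preceding coda = /p/.
Result: zo.fefl.zlop.mipb.
The first /l/ is in the coda of syllable 2 (/fefl/).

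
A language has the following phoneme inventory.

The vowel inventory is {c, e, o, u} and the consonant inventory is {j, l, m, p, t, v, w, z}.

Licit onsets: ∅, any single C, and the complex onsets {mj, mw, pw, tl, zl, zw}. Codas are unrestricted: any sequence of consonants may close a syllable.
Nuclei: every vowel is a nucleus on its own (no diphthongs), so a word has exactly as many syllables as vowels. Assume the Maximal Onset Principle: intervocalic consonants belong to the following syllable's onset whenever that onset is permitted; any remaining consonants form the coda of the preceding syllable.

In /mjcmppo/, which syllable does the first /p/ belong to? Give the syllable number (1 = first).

The vowels are c, o — 2 nuclei, so 2 syllables.
/c…o/ gap (V1→V2): cluster /mpp/ — the longest permitted-onset suffix is /p/; onset = /p/, preceding coda = /mp/.
Putting it together: mjcmp.po.
The first /p/ is in the coda of syllable 1 (/mjcmp/).

1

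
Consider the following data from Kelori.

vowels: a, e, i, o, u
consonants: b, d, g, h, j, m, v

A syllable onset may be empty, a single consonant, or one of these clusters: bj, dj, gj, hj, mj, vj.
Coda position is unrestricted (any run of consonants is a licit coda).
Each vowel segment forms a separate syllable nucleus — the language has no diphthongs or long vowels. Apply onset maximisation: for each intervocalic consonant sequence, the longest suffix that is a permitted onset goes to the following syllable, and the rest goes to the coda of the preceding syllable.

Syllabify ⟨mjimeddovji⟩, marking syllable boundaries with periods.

The vowels are i, e, o, i — 4 nuclei, so 4 syllables.
/i…e/ gap (V1→V2): /m/ is a single consonant, so it becomes the next onset.
/e…o/ gap (V2→V3): /dd/ — longest licit onset from the right is /d/, leaving /d/ as coda.
/o…i/ gap (V3→V4): /vj/ — entire cluster is a permitted onset → onset /vj/, coda ∅.

mji.med.do.vji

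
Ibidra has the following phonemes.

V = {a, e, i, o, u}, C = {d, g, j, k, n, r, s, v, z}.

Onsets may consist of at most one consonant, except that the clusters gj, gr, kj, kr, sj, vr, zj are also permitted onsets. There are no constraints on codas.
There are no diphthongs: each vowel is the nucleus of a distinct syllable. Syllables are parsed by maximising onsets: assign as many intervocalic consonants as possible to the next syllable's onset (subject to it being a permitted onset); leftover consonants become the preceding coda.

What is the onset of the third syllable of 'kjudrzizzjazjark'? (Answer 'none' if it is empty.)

zj

Nuclei (vowels): u, i, a, a → 4 syllables.
/u…i/ gap (V1→V2): /drz/ — longest licit onset from the right is /z/, leaving /dr/ as coda.
/i…a/ gap (V2→V3): cluster /zzj/ — the longest permitted-onset suffix is /zj/; onset = /zj/, preceding coda = /z/.
/a…a/ gap (V3→V4): cluster /zj/ — /zj/ is itself a permitted onset, so the whole cluster goes right; preceding coda = ∅.
Syllabification: kjudr.ziz.zja.zjark.
Syllable 3 is /zja/: onset /zj/, nucleus /a/, coda ∅.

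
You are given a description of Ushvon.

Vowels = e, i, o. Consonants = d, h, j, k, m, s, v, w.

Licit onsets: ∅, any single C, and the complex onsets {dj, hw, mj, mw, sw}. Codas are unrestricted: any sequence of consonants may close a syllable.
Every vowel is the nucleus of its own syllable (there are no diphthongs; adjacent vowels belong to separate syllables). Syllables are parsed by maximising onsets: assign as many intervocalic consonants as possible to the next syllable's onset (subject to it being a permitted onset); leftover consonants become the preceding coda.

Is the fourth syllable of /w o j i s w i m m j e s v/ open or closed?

closed

Nuclei (vowels): o, i, i, e → 4 syllables.
V1 /o/ – V2 /i/: /j/ is a single consonant, so it becomes the next onset.
V2 /i/ – V3 /i/: /sw/ — entire cluster is a permitted onset → onset /sw/, coda ∅.
V3 /i/ – V4 /e/: cluster /mmj/ — the longest permitted-onset suffix is /mj/; onset = /mj/, preceding coda = /m/.
Result: wo.ji.swim.mjesv.
Syllable 4 is /mjesv/ with coda /sv/, so it is closed.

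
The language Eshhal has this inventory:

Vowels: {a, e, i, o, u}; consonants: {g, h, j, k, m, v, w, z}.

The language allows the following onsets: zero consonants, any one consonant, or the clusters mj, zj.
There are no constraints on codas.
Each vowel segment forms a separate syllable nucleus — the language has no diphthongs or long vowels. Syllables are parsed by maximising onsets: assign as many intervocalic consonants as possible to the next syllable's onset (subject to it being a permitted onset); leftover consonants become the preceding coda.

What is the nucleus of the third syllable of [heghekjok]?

o

The vowels are e, e, o — 3 nuclei, so 3 syllables.
The third nucleus (vowel 3 from the left) is /o/.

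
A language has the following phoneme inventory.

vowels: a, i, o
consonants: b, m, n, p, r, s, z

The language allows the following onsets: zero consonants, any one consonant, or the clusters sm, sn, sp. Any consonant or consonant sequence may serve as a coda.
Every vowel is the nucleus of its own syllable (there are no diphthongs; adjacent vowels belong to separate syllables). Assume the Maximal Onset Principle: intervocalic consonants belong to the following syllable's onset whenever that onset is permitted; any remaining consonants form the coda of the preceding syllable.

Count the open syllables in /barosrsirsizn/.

Vowels present: a, o, i, i; each is a nucleus, giving 4 syllables.
σ1/σ2 boundary: just /r/ — single C goes to the following onset.
σ2/σ3 boundary: cluster /srs/ — the longest permitted-onset suffix is /s/; onset = /s/, preceding coda = /sr/.
σ3/σ4 boundary: /rs/ — longest licit onset from the right is /s/, leaving /r/ as coda.
Result: ba.rosr.sir.sizn.
Classifying each syllable: /ba/ (open), /rosr/ (closed), /sir/ (closed), /sizn/ (closed).
Open syllables: 1.

1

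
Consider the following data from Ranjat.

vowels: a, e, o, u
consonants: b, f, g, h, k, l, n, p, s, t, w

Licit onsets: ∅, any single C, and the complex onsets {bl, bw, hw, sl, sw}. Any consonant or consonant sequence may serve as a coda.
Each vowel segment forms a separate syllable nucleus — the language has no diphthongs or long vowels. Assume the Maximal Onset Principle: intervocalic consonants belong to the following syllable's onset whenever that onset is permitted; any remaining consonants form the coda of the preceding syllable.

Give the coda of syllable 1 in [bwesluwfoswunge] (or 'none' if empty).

Vowels present: e, u, o, u, e; each is a nucleus, giving 5 syllables.
Between /e/ (V1) and /u/ (V2): /sl/ is a licit onset in full, so it all attaches to the next syllable.
Between /u/ (V2) and /o/ (V3): cluster /wf/ — the longest permitted-onset suffix is /f/; onset = /f/, preceding coda = /w/.
Between /o/ (V3) and /u/ (V4): cluster /sw/ — /sw/ is itself a permitted onset, so the whole cluster goes right; preceding coda = ∅.
Between /u/ (V4) and /e/ (V5): /ng/ — longest licit onset from the right is /g/, leaving /n/ as coda.
So the parse is bwe.sluw.fo.swun.ge.
Syllable 1 is /bwe/: onset /bw/, nucleus /e/, coda ∅.

none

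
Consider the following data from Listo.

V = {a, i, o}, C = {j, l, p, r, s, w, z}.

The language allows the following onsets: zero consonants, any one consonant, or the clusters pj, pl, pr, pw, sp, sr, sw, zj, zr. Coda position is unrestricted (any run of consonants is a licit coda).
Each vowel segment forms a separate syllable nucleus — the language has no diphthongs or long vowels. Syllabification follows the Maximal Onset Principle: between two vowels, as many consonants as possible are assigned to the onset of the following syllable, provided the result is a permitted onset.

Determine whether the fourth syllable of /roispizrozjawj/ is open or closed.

The vowels are o, i, i, o, a — 5 nuclei, so 5 syllables.
σ1/σ2 boundary: no consonants, so the boundary falls immediately after /o/.
σ2/σ3 boundary: cluster /sp/ — /sp/ is itself a permitted onset, so the whole cluster goes right; preceding coda = ∅.
σ3/σ4 boundary: /zr/ — entire cluster is a permitted onset → onset /zr/, coda ∅.
σ4/σ5 boundary: /zj/ is a licit onset in full, so it all attaches to the next syllable.
Syllabification: ro.i.spi.zro.zjawj.
Syllable 4 is /zro/; it ends in its nucleus with no coda, so it is open.

open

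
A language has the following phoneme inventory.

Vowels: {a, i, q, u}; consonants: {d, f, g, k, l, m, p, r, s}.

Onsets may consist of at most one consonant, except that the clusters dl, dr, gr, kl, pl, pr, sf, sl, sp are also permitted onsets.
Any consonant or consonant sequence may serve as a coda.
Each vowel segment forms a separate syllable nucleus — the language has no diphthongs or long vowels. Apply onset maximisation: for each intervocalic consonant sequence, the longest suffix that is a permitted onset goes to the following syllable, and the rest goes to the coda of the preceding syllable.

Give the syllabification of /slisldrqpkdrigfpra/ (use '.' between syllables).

slisl.drqpk.drigf.pra

Vowels present: i, q, i, a; each is a nucleus, giving 4 syllables.
/i…q/ gap (V1→V2): cluster /sldr/ — the longest permitted-onset suffix is /dr/; onset = /dr/, preceding coda = /sl/.
/q…i/ gap (V2→V3): /pkdr/; trying suffixes from longest down, /dr/ is the first permitted one, so coda /pk/ | onset /dr/.
/i…a/ gap (V3→V4): cluster /gfpr/ — the longest permitted-onset suffix is /pr/; onset = /pr/, preceding coda = /gf/.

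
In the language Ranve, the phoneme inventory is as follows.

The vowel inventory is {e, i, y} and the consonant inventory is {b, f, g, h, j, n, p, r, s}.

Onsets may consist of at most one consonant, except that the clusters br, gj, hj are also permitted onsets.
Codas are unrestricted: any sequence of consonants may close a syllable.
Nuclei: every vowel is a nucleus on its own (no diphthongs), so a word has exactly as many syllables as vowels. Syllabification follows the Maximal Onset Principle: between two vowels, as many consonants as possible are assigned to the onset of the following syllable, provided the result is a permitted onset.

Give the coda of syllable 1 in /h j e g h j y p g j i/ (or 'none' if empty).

Nuclei (vowels): e, y, i → 3 syllables.
V1 /e/ – V2 /y/: /ghj/; trying suffixes from longest down, /hj/ is the first permitted one, so coda /g/ | onset /hj/.
V2 /y/ – V3 /i/: /pgj/ — longest licit onset from the right is /gj/, leaving /p/ as coda.
Syllabification: hjeg.hjyp.gji.
Syllable 1 is /hjeg/: onset /hj/, nucleus /e/, coda /g/.

g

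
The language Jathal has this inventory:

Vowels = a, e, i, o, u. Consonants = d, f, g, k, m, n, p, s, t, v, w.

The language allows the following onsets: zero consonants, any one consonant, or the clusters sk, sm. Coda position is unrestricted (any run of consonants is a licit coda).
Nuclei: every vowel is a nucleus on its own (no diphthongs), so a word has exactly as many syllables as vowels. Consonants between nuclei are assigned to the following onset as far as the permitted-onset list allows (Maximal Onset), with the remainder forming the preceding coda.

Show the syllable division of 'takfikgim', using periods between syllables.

tak.fik.gim

Vowels present: a, i, i; each is a nucleus, giving 3 syllables.
Between /a/ (V1) and /i/ (V2): /kf/; trying suffixes from longest down, /f/ is the first permitted one, so coda /k/ | onset /f/.
Between /i/ (V2) and /i/ (V3): cluster /kg/ — the longest permitted-onset suffix is /g/; onset = /g/, preceding coda = /k/.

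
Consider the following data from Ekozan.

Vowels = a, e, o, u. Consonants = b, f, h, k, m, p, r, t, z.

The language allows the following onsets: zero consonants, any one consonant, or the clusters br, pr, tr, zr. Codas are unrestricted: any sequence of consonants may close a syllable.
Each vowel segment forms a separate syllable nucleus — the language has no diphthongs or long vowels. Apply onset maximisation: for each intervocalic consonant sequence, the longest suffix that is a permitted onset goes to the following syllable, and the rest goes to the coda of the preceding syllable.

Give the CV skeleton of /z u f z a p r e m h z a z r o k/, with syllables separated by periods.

CVC.CV.CCVCC.CV.CCVC

Nuclei (vowels): u, a, e, a, o → 5 syllables.
V1 /u/ – V2 /a/: /fz/ — longest licit onset from the right is /z/, leaving /f/ as coda.
V2 /a/ – V3 /e/: /pr/ — entire cluster is a permitted onset → onset /pr/, coda ∅.
V3 /e/ – V4 /a/: cluster /mhz/ — the longest permitted-onset suffix is /z/; onset = /z/, preceding coda = /mh/.
V4 /a/ – V5 /o/: /zr/ — entire cluster is a permitted onset → onset /zr/, coda ∅.
Result: zuf.za.premh.za.zrok.
Mapping each syllable to C/V: /zuf/ → CVC, /za/ → CV, /premh/ → CCVCC, /za/ → CV, /zrok/ → CCVC.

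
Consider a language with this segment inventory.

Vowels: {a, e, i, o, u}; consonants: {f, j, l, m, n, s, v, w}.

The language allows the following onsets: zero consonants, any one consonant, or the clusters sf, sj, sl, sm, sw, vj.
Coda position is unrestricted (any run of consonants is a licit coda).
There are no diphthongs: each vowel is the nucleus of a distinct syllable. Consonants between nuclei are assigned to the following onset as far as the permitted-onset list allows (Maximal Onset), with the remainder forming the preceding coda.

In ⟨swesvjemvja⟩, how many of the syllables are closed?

Nuclei (vowels): e, e, a → 3 syllables.
σ1/σ2 boundary: /svj/; trying suffixes from longest down, /vj/ is the first permitted one, so coda /s/ | onset /vj/.
σ2/σ3 boundary: /mvj/ — longest licit onset from the right is /vj/, leaving /m/ as coda.
Syllabification: swes.vjem.vja.
Classifying each syllable: /swes/ (closed), /vjem/ (closed), /vja/ (open).
Closed syllables: 2.

2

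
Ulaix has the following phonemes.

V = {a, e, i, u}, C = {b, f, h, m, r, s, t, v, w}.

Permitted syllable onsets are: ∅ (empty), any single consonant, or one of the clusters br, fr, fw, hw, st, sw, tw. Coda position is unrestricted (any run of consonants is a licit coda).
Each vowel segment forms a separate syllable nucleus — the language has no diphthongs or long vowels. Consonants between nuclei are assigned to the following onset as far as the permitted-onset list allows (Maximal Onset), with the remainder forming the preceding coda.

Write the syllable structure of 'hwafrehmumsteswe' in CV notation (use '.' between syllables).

The vowels are a, e, u, e, e — 5 nuclei, so 5 syllables.
/a…e/ gap (V1→V2): cluster /fr/ — /fr/ is itself a permitted onset, so the whole cluster goes right; preceding coda = ∅.
/e…u/ gap (V2→V3): /hm/ — longest licit onset from the right is /m/, leaving /h/ as coda.
/u…e/ gap (V3→V4): /mst/ splits as /m/ + /st/ (/st/ is the longest suffix that is a licit onset).
/e…e/ gap (V4→V5): /sw/ is a licit onset in full, so it all attaches to the next syllable.
Putting it together: hwa.freh.mum.ste.swe.
Mapping each syllable to C/V: /hwa/ → CCV, /freh/ → CCVC, /mum/ → CVC, /ste/ → CCV, /swe/ → CCV.

CCV.CCVC.CVC.CCV.CCV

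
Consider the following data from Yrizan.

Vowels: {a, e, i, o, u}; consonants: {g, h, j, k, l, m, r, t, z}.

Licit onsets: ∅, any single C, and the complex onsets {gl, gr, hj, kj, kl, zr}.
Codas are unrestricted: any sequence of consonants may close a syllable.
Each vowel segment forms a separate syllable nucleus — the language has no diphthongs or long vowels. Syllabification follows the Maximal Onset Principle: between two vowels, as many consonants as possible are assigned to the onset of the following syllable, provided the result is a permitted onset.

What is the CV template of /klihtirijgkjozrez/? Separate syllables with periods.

Vowels present: i, i, i, o, e; each is a nucleus, giving 5 syllables.
/i…i/ gap (V1→V2): /ht/ — longest licit onset from the right is /t/, leaving /h/ as coda.
/i…i/ gap (V2→V3): just /r/ — single C goes to the following onset.
/i…o/ gap (V3→V4): /jgkj/ — longest licit onset from the right is /kj/, leaving /jg/ as coda.
/o…e/ gap (V4→V5): /zr/ is a licit onset in full, so it all attaches to the next syllable.
Syllabification: klih.ti.rijg.kjo.zrez.
Mapping each syllable to C/V: /klih/ → CCVC, /ti/ → CV, /rijg/ → CVCC, /kjo/ → CCV, /zrez/ → CCVC.

CCVC.CV.CVCC.CCV.CCVC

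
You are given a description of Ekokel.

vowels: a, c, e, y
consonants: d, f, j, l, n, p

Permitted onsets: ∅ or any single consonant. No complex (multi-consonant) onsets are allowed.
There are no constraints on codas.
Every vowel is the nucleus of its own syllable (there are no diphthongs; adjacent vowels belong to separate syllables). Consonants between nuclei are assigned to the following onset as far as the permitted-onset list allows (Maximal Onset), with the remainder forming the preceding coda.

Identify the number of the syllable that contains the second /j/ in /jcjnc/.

1

Vowels present: c, c; each is a nucleus, giving 2 syllables.
V1 /c/ – V2 /c/: /jn/ splits as /j/ + /n/ (/n/ is the longest suffix that is a licit onset).
So the parse is jcj.nc.
The second /j/ is in the coda of syllable 1 (/jcj/).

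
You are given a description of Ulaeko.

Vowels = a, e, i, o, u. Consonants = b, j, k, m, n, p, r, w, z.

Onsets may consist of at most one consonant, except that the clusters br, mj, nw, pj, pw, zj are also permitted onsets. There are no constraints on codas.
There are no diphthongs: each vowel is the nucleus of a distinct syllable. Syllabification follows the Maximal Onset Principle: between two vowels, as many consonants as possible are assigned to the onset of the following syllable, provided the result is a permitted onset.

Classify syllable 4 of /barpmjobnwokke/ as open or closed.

Vowels present: a, o, o, e; each is a nucleus, giving 4 syllables.
Between /a/ (V1) and /o/ (V2): cluster /rpmj/ — the longest permitted-onset suffix is /mj/; onset = /mj/, preceding coda = /rp/.
Between /o/ (V2) and /o/ (V3): /bnw/ splits as /b/ + /nw/ (/nw/ is the longest suffix that is a licit onset).
Between /o/ (V3) and /e/ (V4): cluster /kk/ — the longest permitted-onset suffix is /k/; onset = /k/, preceding coda = /k/.
So the parse is barp.mjob.nwok.ke.
Syllable 4 is /ke/; it ends in its nucleus with no coda, so it is open.

open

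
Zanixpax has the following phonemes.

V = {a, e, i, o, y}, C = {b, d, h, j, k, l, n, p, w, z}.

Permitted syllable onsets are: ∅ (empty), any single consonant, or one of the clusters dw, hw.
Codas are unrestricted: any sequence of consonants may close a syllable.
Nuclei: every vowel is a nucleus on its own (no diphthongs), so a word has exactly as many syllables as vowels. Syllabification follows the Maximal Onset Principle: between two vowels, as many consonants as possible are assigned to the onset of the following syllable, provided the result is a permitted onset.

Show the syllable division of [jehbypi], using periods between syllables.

Vowels present: e, y, i; each is a nucleus, giving 3 syllables.
/e…y/ gap (V1→V2): /hb/; trying suffixes from longest down, /b/ is the first permitted one, so coda /h/ | onset /b/.
/y…i/ gap (V2→V3): /p/ is a single consonant, so it becomes the next onset.

jeh.by.pi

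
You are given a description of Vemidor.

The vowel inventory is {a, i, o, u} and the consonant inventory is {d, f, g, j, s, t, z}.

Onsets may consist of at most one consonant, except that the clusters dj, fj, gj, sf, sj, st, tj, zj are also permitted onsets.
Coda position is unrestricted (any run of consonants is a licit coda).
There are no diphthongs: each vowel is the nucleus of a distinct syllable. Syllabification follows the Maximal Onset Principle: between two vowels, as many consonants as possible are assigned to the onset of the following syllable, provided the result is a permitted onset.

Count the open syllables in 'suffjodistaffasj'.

Nuclei (vowels): u, o, i, a, a → 5 syllables.
V1 /u/ – V2 /o/: /ffj/; trying suffixes from longest down, /fj/ is the first permitted one, so coda /f/ | onset /fj/.
V2 /o/ – V3 /i/: /d/ → onset of the next syllable (single consonants are always licit onsets).
V3 /i/ – V4 /a/: /st/ is a licit onset in full, so it all attaches to the next syllable.
V4 /a/ – V5 /a/: /ff/; trying suffixes from longest down, /f/ is the first permitted one, so coda /f/ | onset /f/.
Syllabification: suf.fjo.di.staf.fasj.
Classifying each syllable: /suf/ (closed), /fjo/ (open), /di/ (open), /staf/ (closed), /fasj/ (closed).
Open syllables: 2.

2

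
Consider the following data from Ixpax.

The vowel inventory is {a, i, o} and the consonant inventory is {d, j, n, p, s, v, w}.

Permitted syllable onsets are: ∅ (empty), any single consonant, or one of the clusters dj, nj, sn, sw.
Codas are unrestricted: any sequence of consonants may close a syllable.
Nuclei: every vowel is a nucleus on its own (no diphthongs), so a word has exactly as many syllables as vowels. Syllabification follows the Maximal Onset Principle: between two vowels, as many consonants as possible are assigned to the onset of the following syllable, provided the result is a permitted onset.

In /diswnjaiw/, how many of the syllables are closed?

2

The vowels are i, a, i — 3 nuclei, so 3 syllables.
V1 /i/ – V2 /a/: /swnj/; trying suffixes from longest down, /nj/ is the first permitted one, so coda /sw/ | onset /nj/.
V2 /a/ – V3 /i/: nothing intervenes; syllable break is V.V.
So the parse is disw.nja.iw.
Classifying each syllable: /disw/ (closed), /nja/ (open), /iw/ (closed).
Closed syllables: 2.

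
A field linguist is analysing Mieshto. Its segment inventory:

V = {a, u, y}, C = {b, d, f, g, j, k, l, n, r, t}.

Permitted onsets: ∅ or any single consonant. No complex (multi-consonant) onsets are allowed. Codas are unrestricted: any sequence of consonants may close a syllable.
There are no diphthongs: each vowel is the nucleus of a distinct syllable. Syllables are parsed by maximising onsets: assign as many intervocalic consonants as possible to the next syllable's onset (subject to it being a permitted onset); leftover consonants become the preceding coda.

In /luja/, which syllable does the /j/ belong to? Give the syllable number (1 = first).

2

Nuclei (vowels): u, a → 2 syllables.
/u…a/ gap (V1→V2): just /j/ — single C goes to the following onset.
Result: lu.ja.
The /j/ is in the onset of syllable 2 (/ja/).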